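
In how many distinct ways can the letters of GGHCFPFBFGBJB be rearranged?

Letters (B:3, C:1, F:3, G:3, H:1, J:1, P:1). Total letters: 13.
Permutations = 13!/(3! x 3! x 3!).

Final answer: 28828800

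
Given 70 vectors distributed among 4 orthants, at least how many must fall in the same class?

By pigeonhole with 70 objects and 4 categories: ceiling(70/4).

Final answer: 18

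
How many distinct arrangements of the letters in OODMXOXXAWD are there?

Letters (A:1, D:2, M:1, O:3, W:1, X:3). Total letters: 11.
Permutations = 11!/(3! x 3! x 2!).

Final answer: 554400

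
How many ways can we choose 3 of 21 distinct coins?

C(21,3) = 21!/(3! x 18!).

Final answer: \binom{21}{3} = 1330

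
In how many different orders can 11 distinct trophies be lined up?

The number of ways to arrange 11 distinct objects is 11!.

Final answer: 11! = 39916800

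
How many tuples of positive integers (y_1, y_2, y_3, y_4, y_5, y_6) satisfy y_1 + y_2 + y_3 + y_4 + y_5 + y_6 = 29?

Substitute y'_i = y_i - 1 (so y'_i >= 0). Then sum y'_i = 29 - 6 = 23.
Stars and bars: C(23+6-1, 6-1) = C(28,5).

Final answer: C(28,5) = 98280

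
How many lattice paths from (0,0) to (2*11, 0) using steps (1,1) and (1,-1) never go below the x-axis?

Total monotonic paths to (11,11): C(22,11) = 705432.
By the reflection principle, paths that go above the diagonal number C(22,12) = 646646.
Valid Dyck paths: 705432 - 646646.
(This is the Catalan number C_{11}.)

Final answer: C_{11} = 58786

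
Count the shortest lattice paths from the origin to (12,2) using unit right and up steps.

Each path has 12 right steps and 2 up steps in some order (14 steps total).
Choose which 2 of the 14 steps are up: C(14,2).

Final answer: C(14,2) = 91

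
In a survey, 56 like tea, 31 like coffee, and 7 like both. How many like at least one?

|A union B| = |A| + |B| - |A intersect B| = 56 + 31 - 7.

Final answer: 80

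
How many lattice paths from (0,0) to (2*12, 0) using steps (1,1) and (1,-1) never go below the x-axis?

Total monotonic paths to (12,12): C(24,12) = 2704156.
Reflecting each bad path at its first crossing gives a bijection with paths to (11,13): C(24,13) = 2496144.
Valid Dyck paths: 2704156 - 2496144.
(These counts are the Catalan numbers.)

Final answer: C_{12} = 208012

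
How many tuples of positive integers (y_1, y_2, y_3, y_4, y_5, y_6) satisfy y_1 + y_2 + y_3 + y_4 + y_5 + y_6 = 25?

Substitute y'_i = y_i - 1 (so y'_i >= 0). Then sum y'_i = 25 - 6 = 19.
Stars and bars: C(19+6-1, 6-1) = C(24,5).

Final answer: C(24,5) = 42504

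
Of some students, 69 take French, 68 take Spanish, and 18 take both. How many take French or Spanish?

|A union B| = |A| + |B| - |A intersect B| = 69 + 68 - 18.

Final answer: 119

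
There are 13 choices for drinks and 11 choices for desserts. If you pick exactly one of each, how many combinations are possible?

By the multiplication principle: 13 x 11.

Final answer: 143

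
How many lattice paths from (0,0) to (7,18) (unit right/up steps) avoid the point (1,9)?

Total paths to (7,18): C(25,18) = 480700.
Paths through (1,9): C(10,9) x C(15,9) = 50050.
Avoiding (1,9): 480700 - 50050.

Final answer: 430650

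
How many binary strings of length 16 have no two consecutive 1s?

Let a(n) count valid strings. If the last bit is 0 the prefix is any valid string of length n-1; if it is 1 the string must end in 01 with a valid prefix of length n-2. So a(n) = a(n-1) + a(n-2), a(1)=2, a(2)=3.
Building up term by term: a(1)=2, a(2)=3, a(3)=5, a(4)=8, a(5)=13, a(6)=21, a(7)=34, a(8)=55, a(9)=89, a(10)=144, a(11)=233, a(12)=377, a(13)=610, a(14)=987, a(15)=1597, a(16)=2584.

Final answer: 2584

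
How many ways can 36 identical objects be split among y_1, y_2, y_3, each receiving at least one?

Substitute y'_i = y_i - 1 (so y'_i >= 0). Then sum y'_i = 36 - 3 = 33.
Stars and bars: C(33+3-1, 3-1) = C(35,2).

Final answer: C(35,2) = 595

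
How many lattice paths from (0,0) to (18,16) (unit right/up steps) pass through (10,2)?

Paths (0,0)->(10,2): C(12,2) = 66.
Paths (10,2)->(18,16): C(22,14) = 319770.
By multiplication principle: 66 x 319770.

Final answer: 21104820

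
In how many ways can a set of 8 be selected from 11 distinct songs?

C(11,8) = 11!/(8! x (11-8)!).

Final answer: C(11,8) = 165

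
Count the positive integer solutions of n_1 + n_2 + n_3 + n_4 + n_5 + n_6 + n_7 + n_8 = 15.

Substitute n'_i = n_i - 1 (so n'_i >= 0). Then sum n'_i = 15 - 8 = 7.
Stars and bars: C(7+8-1, 8-1) = C(14,7).

Final answer: C(14,7) = 3432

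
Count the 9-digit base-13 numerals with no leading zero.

Leading digit: 12 options (nonzero). Other 8 digit(s): 13 options each.
Total: 12 x 13^8.

Final answer: 9788768652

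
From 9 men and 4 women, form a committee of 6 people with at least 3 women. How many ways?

Sum over valid woman counts:
C(4,3)C(9,3) = 336
C(4,4)C(9,2) = 36
Total: 336 + 36.

Final answer: 372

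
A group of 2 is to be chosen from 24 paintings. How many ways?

C(24,2) = 24!/(2! x (24-2)!).

Final answer: C(24,2) = 276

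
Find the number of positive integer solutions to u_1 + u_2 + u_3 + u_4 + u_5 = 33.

Substitute u'_i = u_i - 1 (so u'_i >= 0). Then sum u'_i = 33 - 5 = 28.
Stars and bars: C(28+5-1, 5-1) = C(32,4).

Final answer: C(32,4) = 35960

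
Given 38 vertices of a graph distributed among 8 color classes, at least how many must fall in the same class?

By pigeonhole with 38 objects and 8 categories: ceiling(38/8).

Final answer: 5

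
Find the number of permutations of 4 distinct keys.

The number of ways to arrange 4 distinct objects is 4!.

Final answer: 4! = 24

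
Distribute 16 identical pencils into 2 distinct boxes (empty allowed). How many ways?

Stars and bars: C(n+k-1, k-1) = C(17,1).

Final answer: C(17,1) = 17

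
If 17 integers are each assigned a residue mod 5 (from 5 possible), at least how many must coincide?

There are 5 possible values for residue mod 5. With 17 integers and 5 categories, by pigeonhole: ceiling(17/5).

Final answer: 4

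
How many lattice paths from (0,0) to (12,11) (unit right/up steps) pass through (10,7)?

Paths (0,0)->(10,7): C(17,7) = 19448.
Paths (10,7)->(12,11): C(6,4) = 15.
By multiplication principle: 19448 x 15.

Final answer: 291720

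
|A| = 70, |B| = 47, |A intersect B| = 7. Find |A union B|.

|A union B| = |A| + |B| - |A intersect B| = 70 + 47 - 7.

Final answer: 110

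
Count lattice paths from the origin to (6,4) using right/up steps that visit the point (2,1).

Paths (0,0)->(2,1): C(3,1) = 3.
Paths (2,1)->(6,4): C(7,3) = 35.
By multiplication principle: 3 x 35.

Final answer: 105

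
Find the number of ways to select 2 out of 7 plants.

C(7,2) = 7!/(2! x (7-2)!).

Final answer: C(7,2) = 21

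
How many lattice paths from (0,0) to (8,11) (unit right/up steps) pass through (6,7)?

Paths (0,0)->(6,7): C(13,7) = 1716.
Paths (6,7)->(8,11): C(6,4) = 15.
By multiplication principle: 1716 x 15.

Final answer: 25740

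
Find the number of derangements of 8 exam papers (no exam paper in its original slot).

Use the recurrence D(n) = (n-1)(D(n-1) + D(n-2)) with D(0)=1, D(1)=0.
D(2) = 1 x (0 + 1) = 1
D(3) = 2 x (1 + 0) = 2
D(4) = 3 x (2 + 1) = 9
D(5) = 4 x (9 + 2) = 44
D(6) = 5 x (44 + 9) = 265
D(7) = 6 x (265 + 44) = 1854
D(8) = 7 x (D(7) + D(6)) = 7 x (1854 + 265)

Final answer: D(8) = 14833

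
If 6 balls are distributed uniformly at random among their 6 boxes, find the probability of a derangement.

D(n) = (n-1)(D(n-1) + D(n-2)), D(0)=1, D(1)=0.
Building up: D(2)=1, D(3)=2, D(4)=9, D(5)=44, D(6)=265.
Total arrangements: 6! = 720.
Probability = D(6)/6! = 53/144.

Final answer: D(6)/6! = 265/720 = 0.368056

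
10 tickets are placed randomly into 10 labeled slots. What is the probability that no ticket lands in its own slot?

D(n) = (n-1)(D(n-1) + D(n-2)), D(0)=1, D(1)=0.
Building up: D(2)=1, D(3)=2, D(4)=9, D(5)=44, D(6)=265, D(7)=1854, D(8)=14833, D(9)=133496, D(10)=1334961.
Total arrangements: 10! = 3628800.
Probability = D(10)/10! = 16481/44800.

Final answer: D(10)/10! = 1334961/3628800 = 0.367879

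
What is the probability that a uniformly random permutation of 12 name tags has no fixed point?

Use the recurrence D(n) = (n-1)(D(n-1) + D(n-2)) with D(0)=1, D(1)=0.
Building up: D(2)=1, D(3)=2, D(4)=9, D(5)=44, D(6)=265, D(7)=1854, D(8)=14833, D(9)=133496, D(10)=1334961, D(11)=14684570, D(12)=176214841.
Total arrangements: 12! = 479001600.
Probability = D(12)/12! = 16019531/43545600.

Final answer: D(12)/12! = 176214841/479001600 = 0.367879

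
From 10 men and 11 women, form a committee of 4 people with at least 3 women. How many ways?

Sum over valid woman counts:
C(11,3)C(10,1) = 1650
C(11,4)C(10,0) = 330
Total: 1650 + 330.

Final answer: 1980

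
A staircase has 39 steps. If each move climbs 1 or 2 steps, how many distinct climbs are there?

Let f(n) count the ways. The last step is size 1 or 2, so f(n) = f(n-1) + f(n-2) with f(1)=1, f(2)=2.
Computing successive values: f(1)=1, f(2)=2, f(3)=3, f(4)=5, f(5)=8, f(6)=13, f(7)=21, f(8)=34, f(9)=55, f(10)=89, f(11)=144, f(12)=233, f(13)=377, f(14)=610, f(15)=987, f(16)=1597, f(17)=2584, f(18)=4181, f(19)=6765, f(20)=10946, f(21)=17711, f(22)=28657, f(23)=46368, f(24)=75025, f(25)=121393, f(26)=196418, f(27)=317811, f(28)=514229, f(29)=832040, f(30)=1346269, f(31)=2178309, f(32)=3524578, f(33)=5702887, f(34)=9227465, f(35)=14930352, f(36)=24157817, f(37)=39088169, f(38)=63245986, f(39)=102334155.

Final answer: 102334155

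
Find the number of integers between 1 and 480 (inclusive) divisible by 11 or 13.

Multiples of 11: 43. Multiples of 13: 36. Of both (lcm=143): 3.
By inclusion-exclusion: 43 + 36 - 3.

Final answer: 76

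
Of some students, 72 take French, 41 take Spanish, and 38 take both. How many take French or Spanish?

|A union B| = |A| + |B| - |A intersect B| = 72 + 41 - 38.

Final answer: 75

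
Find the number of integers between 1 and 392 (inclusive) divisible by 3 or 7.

Multiples of 3: 130. Multiples of 7: 56. Of both (lcm=21): 18.
By inclusion-exclusion: 130 + 56 - 18.

Final answer: 168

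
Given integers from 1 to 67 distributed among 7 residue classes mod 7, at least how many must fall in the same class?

By pigeonhole with 67 objects and 7 categories: ceiling(67/7).

Final answer: 10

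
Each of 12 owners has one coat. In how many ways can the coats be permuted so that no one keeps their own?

Derangements satisfy D(n) = (n-1)(D(n-1) + D(n-2)), starting from D(0)=1, D(1)=0.
D(2) = 1 x (0 + 1) = 1
D(3) = 2 x (1 + 0) = 2
D(4) = 3 x (2 + 1) = 9
D(5) = 4 x (9 + 2) = 44
D(6) = 5 x (44 + 9) = 265
D(7) = 6 x (265 + 44) = 1854
D(8) = 7 x (1854 + 265) = 14833
D(9) = 8 x (14833 + 1854) = 133496
D(10) = 9 x (133496 + 14833) = 1334961
D(11) = 10 x (1334961 + 133496) = 14684570
D(12) = 11 x (D(11) + D(10)) = 11 x (14684570 + 1334961)

Final answer: D(12) = 176214841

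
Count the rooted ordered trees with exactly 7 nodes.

This is counted by the nth Catalan number C_n. Here n = 7 - 1 = 6.
Using C_0 = 1 and C_(k+1) = C_k x 2(2k+1)/(k+2), build up term by term: C_1=1, C_2=2, C_3=5, C_4=14, C_5=42, C_6=132.

Final answer: C_{6} = 132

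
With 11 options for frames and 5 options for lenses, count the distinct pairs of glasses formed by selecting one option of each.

By the multiplication principle: 11 x 5.

Final answer: 55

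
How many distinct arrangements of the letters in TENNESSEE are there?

Letters (E:4, N:2, S:2, T:1). Total letters: 9.
Permutations = 9!/(4! x 2! x 2!).

Final answer: 3780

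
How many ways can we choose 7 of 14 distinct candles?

C(14,7) = 14!/(7! x (14-7)!).

Final answer: C(14,7) = 3432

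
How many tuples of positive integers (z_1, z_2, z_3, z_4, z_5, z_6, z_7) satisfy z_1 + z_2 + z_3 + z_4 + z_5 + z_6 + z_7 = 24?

Substitute z'_i = z_i - 1 (so z'_i >= 0). Then sum z'_i = 24 - 7 = 17.
Stars and bars: C(17+7-1, 7-1) = C(23,6).

Final answer: C(23,6) = 100947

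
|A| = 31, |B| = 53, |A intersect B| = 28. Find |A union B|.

|A union B| = |A| + |B| - |A intersect B| = 31 + 53 - 28.

Final answer: 56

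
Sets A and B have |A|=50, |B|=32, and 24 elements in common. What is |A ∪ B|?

|A union B| = |A| + |B| - |A intersect B| = 50 + 32 - 24.

Final answer: 58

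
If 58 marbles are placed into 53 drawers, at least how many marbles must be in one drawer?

By the pigeonhole principle: ceiling(58/53).

Final answer: 2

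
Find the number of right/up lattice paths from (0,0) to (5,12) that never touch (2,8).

Total paths to (5,12): C(17,12) = 6188.
Paths through (2,8): C(10,8) x C(7,4) = 1575.
Avoiding (2,8): 6188 - 1575.

Final answer: 4613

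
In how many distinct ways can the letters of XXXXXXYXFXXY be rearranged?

Letters (F:1, X:9, Y:2). Total letters: 12.
Permutations = 12!/(9! x 2!).

Final answer: 660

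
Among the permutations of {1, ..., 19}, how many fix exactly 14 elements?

Choose which 14 elements are fixed: C(19,14) = 11628.
Derange the remaining 5 using D(j) = (j-1)(D(j-1) + D(j-2)), D(0)=1, D(1)=0: D(2)=1, D(3)=2, D(4)=9, D(5)=44.
Total: 11628 x 44.

Final answer: C(19,14) D(5) = 511632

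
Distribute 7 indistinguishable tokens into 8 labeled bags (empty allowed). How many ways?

Stars and bars: C(n+k-1, k-1) = C(14,7).

Final answer: C(14,7) = 3432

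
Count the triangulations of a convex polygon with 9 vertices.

This is a standard Catalan-number count: the answer is C_n. Here n = 9 - 2 = 7.
C_n = C(2n,n)/(n+1), so C_{7} = C(14,7)/8 = 3432/8.

Final answer: C_{7} = 429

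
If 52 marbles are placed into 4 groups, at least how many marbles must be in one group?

By the pigeonhole principle: ceiling(52/4).

Final answer: 13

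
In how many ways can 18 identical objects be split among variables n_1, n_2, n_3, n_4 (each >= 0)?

Stars and bars with 18 stars and 3 bars:
C(18+4-1, 4-1) = C(21,3).

Final answer: C(21,3) = 1330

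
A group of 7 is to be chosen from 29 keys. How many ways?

C(29,7) = 29!/(7! x 22!).

Final answer: \binom{29}{7} = 1560780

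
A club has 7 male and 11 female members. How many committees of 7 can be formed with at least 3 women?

Sum over valid woman counts:
C(11,3)C(7,4) = 5775
C(11,4)C(7,3) = 11550
C(11,5)C(7,2) = 9702
C(11,6)C(7,1) = 3234
C(11,7)C(7,0) = 330
Total: 5775 + 11550 + 9702 + 3234 + 330.

Final answer: 30591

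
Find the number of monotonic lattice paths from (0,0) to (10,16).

Each path has 10 right steps and 16 up steps in some order (26 steps total).
Choose which 16 of the 26 steps are up: C(26,16).

Final answer: C(26,16) = 5311735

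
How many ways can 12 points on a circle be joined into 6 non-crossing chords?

This is counted by the nth Catalan number C_n. Here n = 12/2 = 6.
C_n = (2n)!/(n!(n+1)!), so C_{6} = 12!/(6! x 7!) = C(12,6)/7 = 924/7.

Final answer: C_{6} = 132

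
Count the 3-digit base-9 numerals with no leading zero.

In base 9, the leading digit has 8 choices (1..8); each of the remaining 2 digits has 9 choices.
Total: 8 x 9^2.

Final answer: 648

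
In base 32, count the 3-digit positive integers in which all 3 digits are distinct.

The leading digit has 31 choices (anything but zero); the next has 31 (anything but the first), then 30, and so on, one fewer each time.
Total: 31 x 31 x 30.

Final answer: 28830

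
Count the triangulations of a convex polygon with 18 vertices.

This is a standard Catalan-number count: the answer is C_n. Here n = 18 - 2 = 16.
C_n = C(2n,n)/(n+1), so C_{16} = C(32,16)/17 = 601080390/17.

Final answer: C_{16} = 35357670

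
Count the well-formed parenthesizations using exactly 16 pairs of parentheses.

The structures are counted by the Catalan number C_n. Here n = 16 (pairs).
Using C_0 = 1 and C_(k+1) = C_k x 2(2k+1)/(k+2), build up term by term: C_1=1, C_2=2, C_3=5, C_4=14, C_5=42, C_6=132, C_7=429, C_8=1430, C_9=4862, C_10=16796, C_11=58786, C_12=208012, C_13=742900, C_14=2674440, C_15=9694845, C_16=35357670.

Final answer: C_{16} = 35357670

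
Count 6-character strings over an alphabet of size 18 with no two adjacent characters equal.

Let g(n) count such strings. g(1) = 18, and each valid string of length n-1 extends in 17 ways (any symbol but the last), so g(n) = 17 g(n-1).
Total: g(6) = 18 x 17^5.

Final answer: 18 x 17^{5} = 25557426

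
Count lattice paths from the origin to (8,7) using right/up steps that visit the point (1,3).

Paths (0,0)->(1,3): C(4,3) = 4.
Paths (1,3)->(8,7): C(11,4) = 330.
By multiplication principle: 4 x 330.

Final answer: 1320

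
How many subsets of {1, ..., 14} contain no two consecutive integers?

Condition on whether n belongs to the subset: if not, any valid subset of {1, ..., n-1} works (a(n-1)); if so, n-1 is excluded and the rest is a valid subset of {1, ..., n-2} (a(n-2)). Hence a(n) = a(n-1) + a(n-2), a(1)=2, a(2)=3.
Building up term by term: a(1)=2, a(2)=3, a(3)=5, a(4)=8, a(5)=13, a(6)=21, a(7)=34, a(8)=55, a(9)=89, a(10)=144, a(11)=233, a(12)=377, a(13)=610, a(14)=987.

Final answer: 987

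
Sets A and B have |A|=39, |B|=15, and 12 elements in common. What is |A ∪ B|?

|A union B| = |A| + |B| - |A intersect B| = 39 + 15 - 12.

Final answer: 42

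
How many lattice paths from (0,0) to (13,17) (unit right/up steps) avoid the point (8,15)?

Total paths to (13,17): C(30,17) = 119759850.
Paths through (8,15): C(23,15) x C(7,2) = 10296594.
Avoiding (8,15): 119759850 - 10296594.

Final answer: 109463256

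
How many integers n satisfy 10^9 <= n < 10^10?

First digit: 9 choices (1-9). Each of the remaining 9 digits: 10 choices.
Total: 9 x 10^9.

Final answer: 9000000000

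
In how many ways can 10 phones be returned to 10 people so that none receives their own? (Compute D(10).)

Derangements satisfy D(n) = (n-1)(D(n-1) + D(n-2)), starting from D(0)=1, D(1)=0.
D(2) = 1 x (0 + 1) = 1
D(3) = 2 x (1 + 0) = 2
D(4) = 3 x (2 + 1) = 9
D(5) = 4 x (9 + 2) = 44
D(6) = 5 x (44 + 9) = 265
D(7) = 6 x (265 + 44) = 1854
D(8) = 7 x (1854 + 265) = 14833
D(9) = 8 x (14833 + 1854) = 133496
D(10) = 9 x (D(9) + D(8)) = 9 x (133496 + 14833)

Final answer: D(10) = 1334961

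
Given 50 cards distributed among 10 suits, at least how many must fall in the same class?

By pigeonhole with 50 objects and 10 categories: ceiling(50/10).

Final answer: 5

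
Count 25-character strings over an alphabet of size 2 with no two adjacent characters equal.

Let g(n) count such strings. g(1) = 2, and each valid string of length n-1 extends in 1 ways (any symbol but the last), so g(n) = 1 g(n-1).
Total: g(25) = 2 x 1^24.

Final answer: 2 x 1^{24} = 2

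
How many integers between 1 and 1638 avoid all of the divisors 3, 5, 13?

|div by 3|=546, |div by 5|=327, |div by 13|=126.
|div by 3&5|=109, |div by 3&13|=42, |div by 5&13|=25, |div by all|=8.
By inclusion-exclusion, divisible by at least one: 546+327+126-109-42-25+8 = 831.
Not divisible by any: 1638 - 831.

Final answer: 807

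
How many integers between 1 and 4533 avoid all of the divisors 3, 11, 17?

|div by 3|=1511, |div by 11|=412, |div by 17|=266.
|div by 3&11|=137, |div by 3&17|=88, |div by 11&17|=24, |div by all|=8.
By inclusion-exclusion, divisible by at least one: 1511+412+266-137-88-24+8 = 1948.
Not divisible by any: 4533 - 1948.

Final answer: 2585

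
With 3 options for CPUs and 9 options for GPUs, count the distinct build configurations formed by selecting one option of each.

By the multiplication principle: 3 x 9.

Final answer: 27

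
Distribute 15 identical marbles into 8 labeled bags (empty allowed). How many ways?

Stars and bars: C(n+k-1, k-1) = C(22,7).

Final answer: C(22,7) = 170544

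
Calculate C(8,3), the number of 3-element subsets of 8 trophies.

C(8,3) = 8!/(3! x (8-3)!).

Final answer: C(8,3) = 56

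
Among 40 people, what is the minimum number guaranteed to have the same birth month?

There are 12 possible values for birth month. With 40 people and 12 categories, by pigeonhole: ceiling(40/12).

Final answer: 4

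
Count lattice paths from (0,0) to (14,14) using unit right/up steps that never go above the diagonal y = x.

Total monotonic paths to (14,14): C(28,14) = 40116600.
Paths that cross above y=x (reflection bijection): C(28,15) = 37442160.
Valid Dyck paths: 40116600 - 37442160.
(This is the Catalan number C_{14}.)

Final answer: C_{14} = 2674440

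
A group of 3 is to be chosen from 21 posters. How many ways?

C(21,3) = 21!/(3! x (21-3)!).

Final answer: C(21,3) = 1330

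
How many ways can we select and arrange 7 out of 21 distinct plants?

P(21,7) = 21!/(21-7)! = 21!/14!.

Final answer: P(21,7) = 586051200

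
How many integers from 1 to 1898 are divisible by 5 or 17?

Multiples of 5: 379. Multiples of 17: 111. Of both (lcm=85): 22.
By inclusion-exclusion: 379 + 111 - 22.

Final answer: 468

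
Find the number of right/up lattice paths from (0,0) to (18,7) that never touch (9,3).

Total paths to (18,7): C(25,7) = 480700.
Paths through (9,3): C(12,3) x C(13,4) = 157300.
Avoiding (9,3): 480700 - 157300.

Final answer: 323400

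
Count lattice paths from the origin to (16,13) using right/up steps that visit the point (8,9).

Paths (0,0)->(8,9): C(17,9) = 24310.
Paths (8,9)->(16,13): C(12,4) = 495.
By multiplication principle: 24310 x 495.

Final answer: 12033450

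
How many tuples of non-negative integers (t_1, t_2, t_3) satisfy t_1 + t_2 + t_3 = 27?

Stars and bars with 27 stars and 2 bars:
C(27+3-1, 3-1) = C(29,2).

Final answer: C(29,2) = 406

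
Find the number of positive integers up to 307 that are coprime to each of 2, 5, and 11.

|div by 2|=153, |div by 5|=61, |div by 11|=27.
|div by 2&5|=30, |div by 2&11|=13, |div by 5&11|=5, |div by all|=2.
By inclusion-exclusion, divisible by at least one: 153+61+27-30-13-5+2 = 195.
Not divisible by any: 307 - 195.

Final answer: 112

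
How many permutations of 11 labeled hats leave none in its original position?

Use the recurrence D(n) = (n-1)(D(n-1) + D(n-2)) with D(0)=1, D(1)=0.
D(2) = 1 x (0 + 1) = 1
D(3) = 2 x (1 + 0) = 2
D(4) = 3 x (2 + 1) = 9
D(5) = 4 x (9 + 2) = 44
D(6) = 5 x (44 + 9) = 265
D(7) = 6 x (265 + 44) = 1854
D(8) = 7 x (1854 + 265) = 14833
D(9) = 8 x (14833 + 1854) = 133496
D(10) = 9 x (133496 + 14833) = 1334961
D(11) = 10 x (D(10) + D(9)) = 10 x (1334961 + 133496)

Final answer: D(11) = 14684570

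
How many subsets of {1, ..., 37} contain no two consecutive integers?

Condition on whether n belongs to the subset: if not, any valid subset of {1, ..., n-1} works (a(n-1)); if so, n-1 is excluded and the rest is a valid subset of {1, ..., n-2} (a(n-2)). Hence a(n) = a(n-1) + a(n-2), a(1)=2, a(2)=3.
Iterating the recurrence: a(1)=2, a(2)=3, a(3)=5, a(4)=8, a(5)=13, a(6)=21, a(7)=34, a(8)=55, a(9)=89, a(10)=144, a(11)=233, a(12)=377, a(13)=610, a(14)=987, a(15)=1597, a(16)=2584, a(17)=4181, a(18)=6765, a(19)=10946, a(20)=17711, a(21)=28657, a(22)=46368, a(23)=75025, a(24)=121393, a(25)=196418, a(26)=317811, a(27)=514229, a(28)=832040, a(29)=1346269, a(30)=2178309, a(31)=3524578, a(32)=5702887, a(33)=9227465, a(34)=14930352, a(35)=24157817, a(36)=39088169, a(37)=63245986.

Final answer: 63245986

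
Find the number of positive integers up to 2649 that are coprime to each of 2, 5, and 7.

|div by 2|=1324, |div by 5|=529, |div by 7|=378.
|div by 2&5|=264, |div by 2&7|=189, |div by 5&7|=75, |div by all|=37.
By inclusion-exclusion, divisible by at least one: 1324+529+378-264-189-75+37 = 1740.
Not divisible by any: 2649 - 1740.

Final answer: 909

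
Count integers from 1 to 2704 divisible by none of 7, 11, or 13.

|div by 7|=386, |div by 11|=245, |div by 13|=208.
|div by 7&11|=35, |div by 7&13|=29, |div by 11&13|=18, |div by all|=2.
By inclusion-exclusion, divisible by at least one: 386+245+208-35-29-18+2 = 759.
Not divisible by any: 2704 - 759.

Final answer: 1945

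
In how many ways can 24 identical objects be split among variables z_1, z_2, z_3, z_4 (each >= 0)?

Stars and bars with 24 stars and 3 bars:
C(24+4-1, 4-1) = C(27,3).

Final answer: C(27,3) = 2925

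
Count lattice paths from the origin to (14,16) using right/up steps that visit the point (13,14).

Paths (0,0)->(13,14): C(27,14) = 20058300.
Paths (13,14)->(14,16): C(3,2) = 3.
By multiplication principle: 20058300 x 3.

Final answer: 60174900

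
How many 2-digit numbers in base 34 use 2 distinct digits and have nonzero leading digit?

First digit: 33 (nonzero). Second: 33 (not first). Third: 32, etc.
Total: 33 x 33.

Final answer: 1089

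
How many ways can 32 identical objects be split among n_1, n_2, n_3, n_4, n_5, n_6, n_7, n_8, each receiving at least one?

Substitute n'_i = n_i - 1 (so n'_i >= 0). Then sum n'_i = 32 - 8 = 24.
Stars and bars: C(24+8-1, 8-1) = C(31,7).

Final answer: C(31,7) = 2629575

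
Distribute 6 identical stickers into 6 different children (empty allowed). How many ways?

Stars and bars: C(n+k-1, k-1) = C(11,5).

Final answer: C(11,5) = 462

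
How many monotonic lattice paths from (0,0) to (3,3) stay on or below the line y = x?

Total monotonic paths to (3,3): C(6,3) = 20.
A path is bad iff it touches y = x + 1; reflecting its initial segment maps bad paths bijectively onto all paths to (2,4), of which there are C(6,4) = 15.
Valid Dyck paths: 20 - 15.
(Equivalently, C_{3} = C(6,3)/4 = 20/4.)

Final answer: C_{3} = 5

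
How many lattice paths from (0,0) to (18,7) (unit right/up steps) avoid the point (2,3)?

Total paths to (18,7): C(25,7) = 480700.
Paths through (2,3): C(5,3) x C(20,4) = 48450.
Avoiding (2,3): 480700 - 48450.

Final answer: 432250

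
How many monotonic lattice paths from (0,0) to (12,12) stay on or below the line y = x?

Total monotonic paths to (12,12): C(24,12) = 2704156.
A path is bad iff it touches y = x + 1; reflecting its initial segment maps bad paths bijectively onto all paths to (11,13), of which there are C(24,13) = 2496144.
Valid Dyck paths: 2704156 - 2496144.
(Check: C(24,12) - C(24,13) = C(24,12)/13, the Catalan number C_{12}.)

Final answer: C_{12} = 208012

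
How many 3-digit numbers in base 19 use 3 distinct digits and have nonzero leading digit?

The leading digit has 18 choices (anything but zero); the next has 18 (anything but the first), then 17, and so on, one fewer each time.
Total: 18 x 18 x 17.

Final answer: 5508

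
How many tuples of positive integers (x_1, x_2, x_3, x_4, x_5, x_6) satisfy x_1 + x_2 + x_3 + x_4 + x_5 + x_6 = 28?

Substitute x'_i = x_i - 1 (so x'_i >= 0). Then sum x'_i = 28 - 6 = 22.
Stars and bars: C(22+6-1, 6-1) = C(27,5).

Final answer: C(27,5) = 80730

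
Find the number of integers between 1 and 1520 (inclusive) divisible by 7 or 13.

Multiples of 7: 217. Multiples of 13: 116. Of both (lcm=91): 16.
By inclusion-exclusion: 217 + 116 - 16.

Final answer: 317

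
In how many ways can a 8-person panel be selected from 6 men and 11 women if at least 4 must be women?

Sum over valid woman counts:
C(11,4)C(6,4) = 4950
C(11,5)C(6,3) = 9240
C(11,6)C(6,2) = 6930
C(11,7)C(6,1) = 1980
C(11,8)C(6,0) = 165
Total: 4950 + 9240 + 6930 + 1980 + 165.

Final answer: 23265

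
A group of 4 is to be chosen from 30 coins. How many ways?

C(30,4) = 30!/(4! x 26!).

Final answer: \binom{30}{4} = 27405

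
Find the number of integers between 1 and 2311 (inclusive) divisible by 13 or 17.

Multiples of 13: 177. Multiples of 17: 135. Of both (lcm=221): 10.
By inclusion-exclusion: 177 + 135 - 10.

Final answer: 302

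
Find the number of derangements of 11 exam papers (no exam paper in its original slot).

Use the recurrence D(n) = (n-1)(D(n-1) + D(n-2)) with D(0)=1, D(1)=0.
D(2) = 1 x (0 + 1) = 1
D(3) = 2 x (1 + 0) = 2
D(4) = 3 x (2 + 1) = 9
D(5) = 4 x (9 + 2) = 44
D(6) = 5 x (44 + 9) = 265
D(7) = 6 x (265 + 44) = 1854
D(8) = 7 x (1854 + 265) = 14833
D(9) = 8 x (14833 + 1854) = 133496
D(10) = 9 x (133496 + 14833) = 1334961
D(11) = 10 x (D(10) + D(9)) = 10 x (1334961 + 133496)

Final answer: D(11) = 14684570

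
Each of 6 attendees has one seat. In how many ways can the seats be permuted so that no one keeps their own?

Use the recurrence D(n) = (n-1)(D(n-1) + D(n-2)) with D(0)=1, D(1)=0.
D(2) = 1 x (0 + 1) = 1
D(3) = 2 x (1 + 0) = 2
D(4) = 3 x (2 + 1) = 9
D(5) = 4 x (9 + 2) = 44
D(6) = 5 x (D(5) + D(4)) = 5 x (44 + 9)

Final answer: D(6) = 265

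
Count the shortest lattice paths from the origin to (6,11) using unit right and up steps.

Each path has 6 right steps and 11 up steps in some order (17 steps total).
Choose which 11 of the 17 steps are up: C(17,11).

Final answer: C(17,11) = 12376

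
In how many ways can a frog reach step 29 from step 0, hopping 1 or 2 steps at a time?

Let f(n) be the number of climbs. Removing the last move (1 or 2 steps) gives f(n) = f(n-1) + f(n-2); base cases f(1)=1, f(2)=2.
Building up term by term: f(1)=1, f(2)=2, f(3)=3, f(4)=5, f(5)=8, f(6)=13, f(7)=21, f(8)=34, f(9)=55, f(10)=89, f(11)=144, f(12)=233, f(13)=377, f(14)=610, f(15)=987, f(16)=1597, f(17)=2584, f(18)=4181, f(19)=6765, f(20)=10946, f(21)=17711, f(22)=28657, f(23)=46368, f(24)=75025, f(25)=121393, f(26)=196418, f(27)=317811, f(28)=514229, f(29)=832040.

Final answer: 832040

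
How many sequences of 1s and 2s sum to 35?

Condition on the final move: it is a 1-step (f(n-1) ways to get there) or a 2-step (f(n-2) ways), so f(n) = f(n-1) + f(n-2), with f(1)=1, f(2)=2.
Building up term by term: f(1)=1, f(2)=2, f(3)=3, f(4)=5, f(5)=8, f(6)=13, f(7)=21, f(8)=34, f(9)=55, f(10)=89, f(11)=144, f(12)=233, f(13)=377, f(14)=610, f(15)=987, f(16)=1597, f(17)=2584, f(18)=4181, f(19)=6765, f(20)=10946, f(21)=17711, f(22)=28657, f(23)=46368, f(24)=75025, f(25)=121393, f(26)=196418, f(27)=317811, f(28)=514229, f(29)=832040, f(30)=1346269, f(31)=2178309, f(32)=3524578, f(33)=5702887, f(34)=9227465, f(35)=14930352.

Final answer: 14930352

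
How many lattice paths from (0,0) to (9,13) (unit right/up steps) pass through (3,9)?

Paths (0,0)->(3,9): C(12,9) = 220.
Paths (3,9)->(9,13): C(10,4) = 210.
By multiplication principle: 220 x 210.

Final answer: 46200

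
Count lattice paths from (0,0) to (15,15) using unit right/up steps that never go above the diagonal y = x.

Total monotonic paths to (15,15): C(30,15) = 155117520.
Paths that cross above y=x (reflection bijection): C(30,16) = 145422675.
Valid Dyck paths: 155117520 - 145422675.
(Check: C(30,15) - C(30,16) = C(30,15)/16, the Catalan number C_{15}.)

Final answer: C_{15} = 9694845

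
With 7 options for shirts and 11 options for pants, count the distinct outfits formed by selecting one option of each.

By the multiplication principle: 7 x 11.

Final answer: 77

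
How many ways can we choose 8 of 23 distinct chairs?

C(23,8) = 23!/(8! x (23-8)!).

Final answer: C(23,8) = 490314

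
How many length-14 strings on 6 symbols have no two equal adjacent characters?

First character: 6 choices. Each subsequent: 5 choices (must differ from the previous one).
Total: 6 x 5^13.

Final answer: 6 x 5^{13} = 7324218750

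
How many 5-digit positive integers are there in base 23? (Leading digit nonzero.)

Leading digit: 22 options (nonzero). Other 4 digit(s): 23 options each.
Total: 22 x 23^4.

Final answer: 6156502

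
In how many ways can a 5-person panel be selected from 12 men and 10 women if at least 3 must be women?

Sum over valid woman counts:
C(10,3)C(12,2) = 7920
C(10,4)C(12,1) = 2520
C(10,5)C(12,0) = 252
Total: 7920 + 2520 + 252.

Final answer: 10692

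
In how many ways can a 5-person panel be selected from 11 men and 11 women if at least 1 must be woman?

Sum over valid woman counts:
C(11,1)C(11,4) = 3630
C(11,2)C(11,3) = 9075
C(11,3)C(11,2) = 9075
C(11,4)C(11,1) = 3630
C(11,5)C(11,0) = 462
Total: 3630 + 9075 + 9075 + 3630 + 462.

Final answer: 25872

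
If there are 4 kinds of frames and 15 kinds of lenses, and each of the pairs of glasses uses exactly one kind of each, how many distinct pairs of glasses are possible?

By the multiplication principle: 4 x 15.

Final answer: 60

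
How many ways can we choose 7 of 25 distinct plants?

C(25,7) = 25!/(7! x 18!).

Final answer: \binom{25}{7} = 480700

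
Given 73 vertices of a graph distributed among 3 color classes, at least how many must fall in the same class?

By pigeonhole with 73 objects and 3 categories: ceiling(73/3).

Final answer: 25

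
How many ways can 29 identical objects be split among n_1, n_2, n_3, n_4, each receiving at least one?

Substitute n'_i = n_i - 1 (so n'_i >= 0). Then sum n'_i = 29 - 4 = 25.
Stars and bars: C(25+4-1, 4-1) = C(28,3).

Final answer: C(28,3) = 3276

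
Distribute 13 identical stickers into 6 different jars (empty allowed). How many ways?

Stars and bars: C(n+k-1, k-1) = C(18,5).

Final answer: C(18,5) = 8568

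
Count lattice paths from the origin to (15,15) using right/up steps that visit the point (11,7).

Paths (0,0)->(11,7): C(18,7) = 31824.
Paths (11,7)->(15,15): C(12,8) = 495.
By multiplication principle: 31824 x 495.

Final answer: 15752880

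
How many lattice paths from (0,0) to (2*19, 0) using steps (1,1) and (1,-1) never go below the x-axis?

Total monotonic paths to (19,19): C(38,19) = 35345263800.
Paths that cross above y=x (reflection bijection): C(38,20) = 33578000610.
Valid Dyck paths: 35345263800 - 33578000610.
(Check: C(38,19) - C(38,20) = C(38,19)/20, the Catalan number C_{19}.)

Final answer: C_{19} = 1767263190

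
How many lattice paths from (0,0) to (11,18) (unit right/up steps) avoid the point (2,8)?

Total paths to (11,18): C(29,18) = 34597290.
Paths through (2,8): C(10,8) x C(19,10) = 4157010.
Avoiding (2,8): 34597290 - 4157010.

Final answer: 30440280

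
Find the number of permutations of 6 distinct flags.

The number of ways to arrange 6 distinct objects is 6!.

Final answer: 6! = 720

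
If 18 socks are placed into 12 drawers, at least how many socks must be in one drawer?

By the pigeonhole principle: ceiling(18/12).

Final answer: 2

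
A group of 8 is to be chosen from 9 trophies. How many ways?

C(9,8) = 9!/(8! x (9-8)!).

Final answer: C(9,8) = 9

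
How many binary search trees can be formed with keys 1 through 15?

This is counted by the nth Catalan number C_n. Here n = 15.
C_n = (2n)!/(n!(n+1)!), so C_{15} = 30!/(15! x 16!) = C(30,15)/16 = 155117520/16.

Final answer: C_{15} = 9694845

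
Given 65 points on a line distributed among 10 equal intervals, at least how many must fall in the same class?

By pigeonhole with 65 objects and 10 categories: ceiling(65/10).

Final answer: 7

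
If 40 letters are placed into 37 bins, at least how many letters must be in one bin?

By the pigeonhole principle: ceiling(40/37).

Final answer: 2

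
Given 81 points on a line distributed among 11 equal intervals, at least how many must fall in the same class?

By pigeonhole with 81 objects and 11 categories: ceiling(81/11).

Final answer: 8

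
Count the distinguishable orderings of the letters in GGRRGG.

Letters (G:4, R:2). Total letters: 6.
Permutations = 6!/(4! x 2!).

Final answer: 15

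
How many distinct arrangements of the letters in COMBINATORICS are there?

Letters (A:1, B:1, C:2, I:2, M:1, N:1, O:2, R:1, S:1, T:1). Total letters: 13.
Permutations = 13!/(2! x 2! x 2!).

Final answer: 778377600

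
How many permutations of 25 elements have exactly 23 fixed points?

Choose which 23 elements are fixed: C(25,23) = 300.
Derange the remaining 2 using D(j) = (j-1)(D(j-1) + D(j-2)), D(0)=1, D(1)=0: D(2)=1.
Total: 300 x 1.

Final answer: C(25,23) D(2) = 300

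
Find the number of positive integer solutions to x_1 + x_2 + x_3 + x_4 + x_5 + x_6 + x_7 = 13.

Substitute x'_i = x_i - 1 (so x'_i >= 0). Then sum x'_i = 13 - 7 = 6.
Stars and bars: C(6+7-1, 7-1) = C(12,6).

Final answer: C(12,6) = 924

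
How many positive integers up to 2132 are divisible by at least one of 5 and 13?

Multiples of 5: 426. Multiples of 13: 164. Of both (lcm=65): 32.
By inclusion-exclusion: 426 + 164 - 32.

Final answer: 558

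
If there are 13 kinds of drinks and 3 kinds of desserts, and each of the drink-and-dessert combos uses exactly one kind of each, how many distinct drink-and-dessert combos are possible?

By the multiplication principle: 13 x 3.

Final answer: 39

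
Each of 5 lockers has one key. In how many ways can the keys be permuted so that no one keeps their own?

Derangements satisfy D(n) = (n-1)(D(n-1) + D(n-2)), starting from D(0)=1, D(1)=0.
D(2) = 1 x (0 + 1) = 1
D(3) = 2 x (1 + 0) = 2
D(4) = 3 x (2 + 1) = 9
D(5) = 4 x (D(4) + D(3)) = 4 x (9 + 2)

Final answer: D(5) = 44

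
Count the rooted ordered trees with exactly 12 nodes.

The structures are counted by the Catalan number C_n. Here n = 12 - 1 = 11.
C_n = (2n)!/(n!(n+1)!), so C_{11} = 22!/(11! x 12!) = C(22,11)/12 = 705432/12.

Final answer: C_{11} = 58786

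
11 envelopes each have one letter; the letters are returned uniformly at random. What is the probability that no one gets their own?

Derangements satisfy D(n) = (n-1)(D(n-1) + D(n-2)), starting from D(0)=1, D(1)=0.
Building up: D(2)=1, D(3)=2, D(4)=9, D(5)=44, D(6)=265, D(7)=1854, D(8)=14833, D(9)=133496, D(10)=1334961, D(11)=14684570.
Total arrangements: 11! = 39916800.
Probability = D(11)/11! = 1468457/3991680.

Final answer: D(11)/11! = 14684570/39916800 = 0.367879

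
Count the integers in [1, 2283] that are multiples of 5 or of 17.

Multiples of 5: 456. Multiples of 17: 134. Of both (lcm=85): 26.
By inclusion-exclusion: 456 + 134 - 26.

Final answer: 564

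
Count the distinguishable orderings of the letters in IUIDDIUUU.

Letters (D:2, I:3, U:4). Total letters: 9.
Permutations = 9!/(4! x 3! x 2!).

Final answer: 1260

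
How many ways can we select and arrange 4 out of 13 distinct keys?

P(13,4) = 13!/(13-4)! = 13!/9!.

Final answer: P(13,4) = 17160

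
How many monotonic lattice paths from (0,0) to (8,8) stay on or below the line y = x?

Total monotonic paths to (8,8): C(16,8) = 12870.
Reflecting each bad path at its first crossing gives a bijection with paths to (7,9): C(16,9) = 11440.
Valid Dyck paths: 12870 - 11440.
(Check: C(16,8) - C(16,9) = C(16,8)/9, the Catalan number C_{8}.)

Final answer: C_{8} = 1430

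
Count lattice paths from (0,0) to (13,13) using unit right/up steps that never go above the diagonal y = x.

Total monotonic paths to (13,13): C(26,13) = 10400600.
A path is bad iff it touches y = x + 1; reflecting its initial segment maps bad paths bijectively onto all paths to (12,14), of which there are C(26,14) = 9657700.
Valid Dyck paths: 10400600 - 9657700.
(This is the Catalan number C_{13}.)

Final answer: C_{13} = 742900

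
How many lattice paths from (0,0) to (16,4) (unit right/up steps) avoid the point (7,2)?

Total paths to (16,4): C(20,4) = 4845.
Paths through (7,2): C(9,2) x C(11,2) = 1980.
Avoiding (7,2): 4845 - 1980.

Final answer: 2865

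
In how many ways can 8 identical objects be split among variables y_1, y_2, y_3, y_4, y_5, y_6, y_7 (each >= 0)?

Stars and bars with 8 stars and 6 bars:
C(8+7-1, 7-1) = C(14,6).

Final answer: C(14,6) = 3003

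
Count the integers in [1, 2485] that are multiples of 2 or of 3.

Multiples of 2: 1242. Multiples of 3: 828. Of both (lcm=6): 414.
By inclusion-exclusion: 1242 + 828 - 414.

Final answer: 1656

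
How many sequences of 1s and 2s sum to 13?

Let f(n) count the ways. The last step is size 1 or 2, so f(n) = f(n-1) + f(n-2) with f(1)=1, f(2)=2.
Computing successive values: f(1)=1, f(2)=2, f(3)=3, f(4)=5, f(5)=8, f(6)=13, f(7)=21, f(8)=34, f(9)=55, f(10)=89, f(11)=144, f(12)=233, f(13)=377.

Final answer: 377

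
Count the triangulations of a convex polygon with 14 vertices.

This is a standard Catalan-number count: the answer is C_n. Here n = 14 - 2 = 12.
C_n = (2n)!/(n!(n+1)!), so C_{12} = 24!/(12! x 13!) = C(24,12)/13 = 2704156/13.

Final answer: C_{12} = 208012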